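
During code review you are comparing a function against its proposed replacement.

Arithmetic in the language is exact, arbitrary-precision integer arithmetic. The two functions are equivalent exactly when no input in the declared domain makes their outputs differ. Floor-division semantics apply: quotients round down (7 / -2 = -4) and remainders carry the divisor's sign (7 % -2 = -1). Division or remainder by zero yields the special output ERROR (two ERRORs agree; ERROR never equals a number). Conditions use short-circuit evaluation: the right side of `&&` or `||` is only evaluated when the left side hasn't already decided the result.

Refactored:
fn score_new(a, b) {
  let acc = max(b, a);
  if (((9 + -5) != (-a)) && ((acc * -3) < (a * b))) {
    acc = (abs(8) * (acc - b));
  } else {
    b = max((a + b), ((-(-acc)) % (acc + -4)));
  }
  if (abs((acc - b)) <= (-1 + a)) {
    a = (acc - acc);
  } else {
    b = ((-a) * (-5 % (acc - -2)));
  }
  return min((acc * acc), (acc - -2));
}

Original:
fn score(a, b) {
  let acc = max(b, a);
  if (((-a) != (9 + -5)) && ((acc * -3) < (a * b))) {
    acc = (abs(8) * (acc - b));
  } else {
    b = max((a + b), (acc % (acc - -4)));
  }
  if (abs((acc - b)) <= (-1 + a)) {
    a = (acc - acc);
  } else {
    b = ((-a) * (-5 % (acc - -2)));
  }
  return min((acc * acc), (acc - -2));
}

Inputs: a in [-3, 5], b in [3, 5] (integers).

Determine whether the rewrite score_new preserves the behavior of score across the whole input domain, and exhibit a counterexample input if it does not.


These are not equivalent — on a=-3, b=4 the outputs split (6 vs ERROR).
score: acc=4, then (((-a) != (9 + -5)) && ((acc * -3) < (a * b))) is false, then b=4, then (abs((acc - b)) <= (-1 + a)) is false, then b=3, then returns 6
score_new: acc=4, then (((9 + -5) != (-a)) && ((acc * -3) < (a * b))) is false, then a zero divisor aborts: ERROR
verdict: not equivalent; witness: a=-3, b=4


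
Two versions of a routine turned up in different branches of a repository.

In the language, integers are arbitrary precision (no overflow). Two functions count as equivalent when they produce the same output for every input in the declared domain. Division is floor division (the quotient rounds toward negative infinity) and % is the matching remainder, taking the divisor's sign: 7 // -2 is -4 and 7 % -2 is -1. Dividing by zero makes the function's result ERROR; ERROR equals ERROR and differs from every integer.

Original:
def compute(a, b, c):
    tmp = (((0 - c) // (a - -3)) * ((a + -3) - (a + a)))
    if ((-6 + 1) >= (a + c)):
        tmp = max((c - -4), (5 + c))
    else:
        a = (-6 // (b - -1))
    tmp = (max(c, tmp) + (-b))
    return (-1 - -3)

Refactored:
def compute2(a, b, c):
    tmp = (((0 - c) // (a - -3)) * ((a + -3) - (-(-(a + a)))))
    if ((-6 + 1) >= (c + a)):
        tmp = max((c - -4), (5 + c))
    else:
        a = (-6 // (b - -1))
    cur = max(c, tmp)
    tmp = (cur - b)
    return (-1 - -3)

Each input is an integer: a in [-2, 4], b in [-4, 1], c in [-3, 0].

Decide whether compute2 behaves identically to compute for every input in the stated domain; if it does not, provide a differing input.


Equivalent — the differences include statement counts differ, plus arithmetic usage differs, plus local variable names differ, yet no declared input distinguishes the two.
Spot check at a=3, b=0, c=0 — compute: tmp becomes 0; next ((-6 + 1) >= (a + c)) evaluates to false; next a becomes -6; next tmp becomes 0; next final value 2. compute2: tmp becomes 0; next ((-6 + 1) >= (c + a)) evaluates to false; next a becomes -6; next cur becomes 0; next tmp becomes 0; next final value 2. Both give 2.
Every one of the 168 inputs gives matching results.
verdict: equivalent


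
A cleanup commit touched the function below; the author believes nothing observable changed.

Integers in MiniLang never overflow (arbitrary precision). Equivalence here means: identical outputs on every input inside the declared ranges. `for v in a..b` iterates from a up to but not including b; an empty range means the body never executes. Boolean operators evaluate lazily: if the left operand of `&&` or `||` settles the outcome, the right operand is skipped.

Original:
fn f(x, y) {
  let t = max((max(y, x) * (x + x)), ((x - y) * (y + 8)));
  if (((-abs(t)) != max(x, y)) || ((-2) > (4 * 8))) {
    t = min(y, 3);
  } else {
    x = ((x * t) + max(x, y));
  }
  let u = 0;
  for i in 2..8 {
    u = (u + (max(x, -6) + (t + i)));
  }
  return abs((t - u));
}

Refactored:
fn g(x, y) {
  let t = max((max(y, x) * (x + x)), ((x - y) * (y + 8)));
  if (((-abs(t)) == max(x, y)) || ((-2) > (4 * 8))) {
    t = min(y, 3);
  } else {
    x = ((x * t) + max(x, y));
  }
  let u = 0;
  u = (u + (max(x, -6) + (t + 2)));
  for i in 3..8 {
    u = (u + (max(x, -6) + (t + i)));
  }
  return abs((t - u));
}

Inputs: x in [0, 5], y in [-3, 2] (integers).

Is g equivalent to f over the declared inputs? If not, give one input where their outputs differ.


x=0, y=-3 yields 12 from f but 102 from g.
verdict: not equivalent; witness: x=0, y=-3


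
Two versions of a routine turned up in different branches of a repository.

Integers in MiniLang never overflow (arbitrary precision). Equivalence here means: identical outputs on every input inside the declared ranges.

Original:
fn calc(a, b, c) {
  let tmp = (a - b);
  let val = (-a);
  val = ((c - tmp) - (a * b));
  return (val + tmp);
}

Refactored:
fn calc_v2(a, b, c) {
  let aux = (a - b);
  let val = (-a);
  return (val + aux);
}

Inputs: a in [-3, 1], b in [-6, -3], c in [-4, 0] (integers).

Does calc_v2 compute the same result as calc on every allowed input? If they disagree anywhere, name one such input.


a=-3, b=-6, c=-4 yields -22 from calc but 6 from calc_v2.
verdict: not equivalent; witness: a=-3, b=-6, c=-4


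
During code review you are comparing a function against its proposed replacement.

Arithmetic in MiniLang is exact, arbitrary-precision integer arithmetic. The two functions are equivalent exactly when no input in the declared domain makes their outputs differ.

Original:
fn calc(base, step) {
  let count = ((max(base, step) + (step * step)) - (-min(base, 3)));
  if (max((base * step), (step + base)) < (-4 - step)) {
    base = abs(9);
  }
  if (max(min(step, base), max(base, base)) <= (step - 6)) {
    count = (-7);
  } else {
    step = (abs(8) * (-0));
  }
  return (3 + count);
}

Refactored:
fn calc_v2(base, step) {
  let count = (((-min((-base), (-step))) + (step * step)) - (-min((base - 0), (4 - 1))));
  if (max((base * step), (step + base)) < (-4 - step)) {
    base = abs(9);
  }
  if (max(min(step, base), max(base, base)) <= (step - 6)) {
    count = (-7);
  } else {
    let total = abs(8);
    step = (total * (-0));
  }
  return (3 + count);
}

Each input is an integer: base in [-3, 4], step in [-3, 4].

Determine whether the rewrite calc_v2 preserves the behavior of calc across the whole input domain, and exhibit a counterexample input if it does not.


Side by side, the visible changes include: local variable names differ; arithmetic usage differs; constant usage differs; statement counts differ; min/max/abs usage differs.
Tracing base=-1, step=2: calc: count := 5 | (max((base * step), (step + base)) < (-4 - step)): false | (max(min(step, base), max(base, base)) <= (step - 6)): false | step := 0 | result 8 | calc_v2: count := 5 | (max((base * step), (step + base)) < (-4 - step)): false | (max(min(step, base), max(base, base)) <= (step - 6)): false | total := 8 | step := 0 | result 8 — matching result 8.
Checked all 64 inputs in the declared domain: the outputs agree on every one.
verdict: equivalent


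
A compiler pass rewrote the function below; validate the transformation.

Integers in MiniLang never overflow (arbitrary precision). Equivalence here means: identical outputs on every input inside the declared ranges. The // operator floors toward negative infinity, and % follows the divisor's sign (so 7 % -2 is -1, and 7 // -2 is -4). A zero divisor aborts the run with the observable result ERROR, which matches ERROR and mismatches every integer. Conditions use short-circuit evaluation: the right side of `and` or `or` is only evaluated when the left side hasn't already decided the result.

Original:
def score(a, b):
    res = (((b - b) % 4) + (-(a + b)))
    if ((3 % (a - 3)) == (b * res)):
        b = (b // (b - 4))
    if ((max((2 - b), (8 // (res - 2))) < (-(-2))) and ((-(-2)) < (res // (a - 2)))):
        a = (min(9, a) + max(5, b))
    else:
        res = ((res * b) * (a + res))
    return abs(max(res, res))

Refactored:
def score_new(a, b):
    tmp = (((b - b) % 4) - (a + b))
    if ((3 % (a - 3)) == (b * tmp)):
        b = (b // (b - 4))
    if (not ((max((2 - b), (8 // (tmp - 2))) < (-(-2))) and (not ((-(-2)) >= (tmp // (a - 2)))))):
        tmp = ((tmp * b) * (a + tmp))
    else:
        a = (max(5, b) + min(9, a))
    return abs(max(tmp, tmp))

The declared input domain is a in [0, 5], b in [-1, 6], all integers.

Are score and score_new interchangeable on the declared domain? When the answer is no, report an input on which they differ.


Differences: arithmetic usage differs, plus boolean connective usage differs, plus local variable names differ, plus comparison usage differs — yet all 48 inputs agree.
verdict: equivalent


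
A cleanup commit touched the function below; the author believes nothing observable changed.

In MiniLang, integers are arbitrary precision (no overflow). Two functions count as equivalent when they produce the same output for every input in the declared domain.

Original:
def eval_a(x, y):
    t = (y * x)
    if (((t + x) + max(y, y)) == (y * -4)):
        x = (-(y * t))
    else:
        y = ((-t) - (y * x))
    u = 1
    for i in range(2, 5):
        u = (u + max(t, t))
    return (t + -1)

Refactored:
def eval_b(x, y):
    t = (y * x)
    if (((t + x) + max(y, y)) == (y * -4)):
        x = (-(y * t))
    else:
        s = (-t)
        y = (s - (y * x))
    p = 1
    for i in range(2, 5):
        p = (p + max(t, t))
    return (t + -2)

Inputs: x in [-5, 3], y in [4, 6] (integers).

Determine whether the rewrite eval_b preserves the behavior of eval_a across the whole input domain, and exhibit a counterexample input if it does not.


The rewrite breaks on x=-5, y=4, where the results are -21 and -22.
eval_a: t = -20; (((t + x) + max(y, y)) == (y * -4)) -> false; y = 40; u = 1; [i=2]; u = -19; [i=3]; u = -39; [i=4]; u = -59; return -21
eval_b: t = -20; (((t + x) + max(y, y)) == (y * -4)) -> false; s = 20; y = 40; p = 1; [i=2]; p = -19; [i=3]; p = -39; [i=4]; p = -59; return -22
verdict: not equivalent; witness: x=-5, y=4


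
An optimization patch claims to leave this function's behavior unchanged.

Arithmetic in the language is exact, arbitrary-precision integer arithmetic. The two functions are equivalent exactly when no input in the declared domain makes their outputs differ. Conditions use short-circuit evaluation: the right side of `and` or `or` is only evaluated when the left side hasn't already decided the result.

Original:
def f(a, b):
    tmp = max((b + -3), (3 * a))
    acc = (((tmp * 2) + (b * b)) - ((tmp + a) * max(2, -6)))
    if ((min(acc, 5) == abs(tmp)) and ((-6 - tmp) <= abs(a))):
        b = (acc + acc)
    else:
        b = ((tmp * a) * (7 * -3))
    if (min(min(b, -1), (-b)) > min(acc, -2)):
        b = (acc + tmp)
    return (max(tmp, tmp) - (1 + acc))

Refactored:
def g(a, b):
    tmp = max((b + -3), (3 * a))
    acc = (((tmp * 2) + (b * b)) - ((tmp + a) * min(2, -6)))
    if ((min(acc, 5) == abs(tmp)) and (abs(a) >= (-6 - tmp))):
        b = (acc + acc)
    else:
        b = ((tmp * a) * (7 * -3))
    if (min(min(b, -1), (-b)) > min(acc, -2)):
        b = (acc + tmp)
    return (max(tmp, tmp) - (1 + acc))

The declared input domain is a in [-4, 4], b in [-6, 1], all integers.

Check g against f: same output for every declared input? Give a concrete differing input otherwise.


Not equivalent: a=-4, b=-6 separates them (-54 vs 50).
f: tmp becomes -9; next acc becomes 44; next ((min(acc, 5) == abs(tmp)) and ((-6 - tmp) <= abs(a))) evaluates to false; next b becomes -756; next (min(min(b, -1), (-b)) > min(acc, -2)) evaluates to false; next final value -54
g: tmp becomes -9; next acc becomes -60; next ((min(acc, 5) == abs(tmp)) and (abs(a) >= (-6 - tmp))) evaluates to false; next b becomes -756; next (min(min(b, -1), (-b)) > min(acc, -2)) evaluates to false; next final value 50
verdict: not equivalent; witness: a=-4, b=-6


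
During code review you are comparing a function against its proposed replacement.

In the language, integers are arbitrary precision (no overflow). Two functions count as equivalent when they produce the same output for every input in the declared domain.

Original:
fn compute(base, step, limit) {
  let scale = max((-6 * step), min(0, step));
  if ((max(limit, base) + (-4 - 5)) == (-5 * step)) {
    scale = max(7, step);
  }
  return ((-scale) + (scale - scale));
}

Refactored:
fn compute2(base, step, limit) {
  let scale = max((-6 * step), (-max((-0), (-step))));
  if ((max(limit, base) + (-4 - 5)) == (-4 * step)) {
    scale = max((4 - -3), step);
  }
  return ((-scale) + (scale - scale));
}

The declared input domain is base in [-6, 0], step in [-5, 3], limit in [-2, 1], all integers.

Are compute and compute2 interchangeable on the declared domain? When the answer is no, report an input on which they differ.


On input base=-6, step=2, limit=-1, compute returns -7 while compute2 returns 0.
verdict: not equivalent; witness: base=-6, step=2, limit=-1


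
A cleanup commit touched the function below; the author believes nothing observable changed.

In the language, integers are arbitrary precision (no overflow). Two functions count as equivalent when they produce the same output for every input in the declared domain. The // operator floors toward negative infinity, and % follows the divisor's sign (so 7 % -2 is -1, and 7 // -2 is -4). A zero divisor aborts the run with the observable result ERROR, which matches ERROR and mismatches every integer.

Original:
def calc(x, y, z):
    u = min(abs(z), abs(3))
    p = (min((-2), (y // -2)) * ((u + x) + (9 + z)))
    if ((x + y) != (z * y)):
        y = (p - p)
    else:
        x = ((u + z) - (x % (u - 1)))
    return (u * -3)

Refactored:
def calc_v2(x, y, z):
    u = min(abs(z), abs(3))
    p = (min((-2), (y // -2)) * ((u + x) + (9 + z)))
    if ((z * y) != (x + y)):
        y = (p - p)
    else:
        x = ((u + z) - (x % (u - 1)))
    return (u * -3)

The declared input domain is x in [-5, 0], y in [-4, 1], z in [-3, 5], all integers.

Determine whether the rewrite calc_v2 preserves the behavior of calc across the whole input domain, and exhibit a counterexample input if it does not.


Side by side, the visible changes include: same computation, different form.
Spot check at x=-4, y=0, z=3 — calc: u = 3; p = -22; ((x + y) != (z * y)) -> true; y = 0; return -9. calc_v2: u = 3; p = -22; ((z * y) != (x + y)) -> true; y = 0; return -9. Both give -9.
An exhaustive pass over the 324 declared inputs shows identical outputs.
verdict: equivalent


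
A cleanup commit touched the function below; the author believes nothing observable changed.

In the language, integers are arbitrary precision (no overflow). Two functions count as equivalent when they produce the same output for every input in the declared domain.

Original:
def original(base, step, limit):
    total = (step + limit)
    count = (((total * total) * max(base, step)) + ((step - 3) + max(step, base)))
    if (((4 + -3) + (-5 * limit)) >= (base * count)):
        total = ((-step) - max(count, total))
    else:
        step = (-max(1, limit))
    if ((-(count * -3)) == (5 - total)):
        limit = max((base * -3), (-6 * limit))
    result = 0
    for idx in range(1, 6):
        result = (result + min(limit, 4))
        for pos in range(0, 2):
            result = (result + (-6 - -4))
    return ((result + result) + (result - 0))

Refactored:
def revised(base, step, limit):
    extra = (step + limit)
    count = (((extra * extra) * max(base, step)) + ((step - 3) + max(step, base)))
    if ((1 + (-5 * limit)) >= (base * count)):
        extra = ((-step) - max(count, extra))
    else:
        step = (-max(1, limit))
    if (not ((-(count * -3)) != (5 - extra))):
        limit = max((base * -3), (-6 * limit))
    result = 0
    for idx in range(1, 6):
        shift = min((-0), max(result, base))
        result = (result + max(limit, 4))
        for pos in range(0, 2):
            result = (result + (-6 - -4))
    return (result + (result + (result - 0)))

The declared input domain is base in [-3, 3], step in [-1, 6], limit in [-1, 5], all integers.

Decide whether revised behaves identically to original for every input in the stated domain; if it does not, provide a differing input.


There is a counterexample at base=-3, step=-1, limit=-1: -75 on one side, 0 on the other.
original: total = -2; count = -9; (((4 + -3) + (-5 * limit)) >= (base * count)) -> false; step = -1; ((-(count * -3)) == (5 - total)) -> false; result = 0; [idx=1]; result = -1; [pos=0]; result = -3; [pos=1]; result = -5; [idx=2]; result = -6; [pos=0]; result = -8; [pos=1]; result = -10; [idx=3]; result = -11; [pos=0]; result = -13; [pos=1]; result = -15; [idx=4]; result = -16; [pos=0]; result = -18; [pos=1]; result = -20; [idx=5]; result = -21; [pos=0]; result = -23; [pos=1]; result = -25; return -75
revised: extra = -2; count = -9; ((1 + (-5 * limit)) >= (base * count)) -> false; step = -1; (not ((-(count * -3)) != (5 - extra))) -> false; result = 0; [idx=1]; shift = 0; result = 4; [pos=0]; result = 2; [pos=1]; result = 0; [idx=2]; shift = 0; result = 4; [pos=0]; result = 2; [pos=1]; result = 0; [idx=3]; shift = 0; result = 4; [pos=0]; result = 2; [pos=1]; result = 0; [idx=4]; shift = 0; result = 4; [pos=0]; result = 2; [pos=1]; result = 0; [idx=5]; shift = 0; result = 4; [pos=0]; result = 2; [pos=1]; result = 0; return 0
verdict: not equivalent; witness: base=-3, step=-1, limit=-1


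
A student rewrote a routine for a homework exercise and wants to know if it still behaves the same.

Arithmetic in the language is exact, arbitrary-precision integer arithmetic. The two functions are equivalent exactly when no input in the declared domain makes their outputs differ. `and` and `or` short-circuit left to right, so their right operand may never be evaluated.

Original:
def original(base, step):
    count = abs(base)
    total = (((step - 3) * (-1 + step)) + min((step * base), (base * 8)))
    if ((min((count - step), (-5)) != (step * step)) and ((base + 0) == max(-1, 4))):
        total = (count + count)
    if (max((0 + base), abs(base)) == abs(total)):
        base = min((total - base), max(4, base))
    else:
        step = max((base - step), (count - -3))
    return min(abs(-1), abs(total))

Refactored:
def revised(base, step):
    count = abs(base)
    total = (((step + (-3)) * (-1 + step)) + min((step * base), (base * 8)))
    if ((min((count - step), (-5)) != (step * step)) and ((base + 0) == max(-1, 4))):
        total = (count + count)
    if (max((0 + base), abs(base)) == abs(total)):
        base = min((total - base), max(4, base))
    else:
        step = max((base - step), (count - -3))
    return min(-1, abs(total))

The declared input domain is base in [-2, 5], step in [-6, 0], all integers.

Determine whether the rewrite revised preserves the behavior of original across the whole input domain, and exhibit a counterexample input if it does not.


These are not equivalent — on base=-2, step=-6 the outputs split (1 vs -1).
original: count becomes 2; next total becomes 47; next ((min((count - step), (-5)) != (step * step)) and ((base + 0) == max(-1, 4))) evaluates to false; next (max((0 + base), abs(base)) == abs(total)) evaluates to false; next step becomes 5; next final value 1
revised: count becomes 2; next total becomes 47; next ((min((count - step), (-5)) != (step * step)) and ((base + 0) == max(-1, 4))) evaluates to false; next (max((0 + base), abs(base)) == abs(total)) evaluates to false; next step becomes 5; next final value -1
verdict: not equivalent; witness: base=-2, step=-6


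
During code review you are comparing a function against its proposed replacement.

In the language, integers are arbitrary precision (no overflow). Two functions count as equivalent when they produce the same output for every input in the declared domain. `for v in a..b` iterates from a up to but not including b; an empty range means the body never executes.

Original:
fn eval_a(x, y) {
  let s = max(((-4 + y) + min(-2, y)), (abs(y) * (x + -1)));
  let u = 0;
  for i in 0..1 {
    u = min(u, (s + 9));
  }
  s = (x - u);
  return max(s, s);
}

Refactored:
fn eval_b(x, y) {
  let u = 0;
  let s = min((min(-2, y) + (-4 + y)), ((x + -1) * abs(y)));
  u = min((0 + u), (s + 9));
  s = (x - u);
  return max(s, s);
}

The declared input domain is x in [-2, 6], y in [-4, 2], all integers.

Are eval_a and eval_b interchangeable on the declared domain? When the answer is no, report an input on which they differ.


These are not equivalent — on x=-2, y=-3 the outputs split (-2 vs -1).
eval_a: s = -9; u = 0; [i=0]; u = 0; s = -2; return -2
eval_b: u = 0; s = -10; u = -1; s = -1; return -1
verdict: not equivalent; witness: x=-2, y=-3


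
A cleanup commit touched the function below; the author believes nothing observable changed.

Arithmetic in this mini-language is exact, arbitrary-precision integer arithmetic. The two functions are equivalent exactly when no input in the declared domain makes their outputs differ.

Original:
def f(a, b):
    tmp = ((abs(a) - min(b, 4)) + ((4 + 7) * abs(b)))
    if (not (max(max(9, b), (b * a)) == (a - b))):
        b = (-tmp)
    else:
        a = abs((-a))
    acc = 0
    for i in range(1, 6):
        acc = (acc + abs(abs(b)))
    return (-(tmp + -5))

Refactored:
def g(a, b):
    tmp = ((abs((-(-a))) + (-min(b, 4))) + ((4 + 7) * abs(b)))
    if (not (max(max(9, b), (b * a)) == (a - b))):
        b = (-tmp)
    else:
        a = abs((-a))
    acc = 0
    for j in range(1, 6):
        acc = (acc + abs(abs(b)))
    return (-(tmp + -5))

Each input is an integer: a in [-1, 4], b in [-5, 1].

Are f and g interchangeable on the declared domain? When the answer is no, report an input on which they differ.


Reading the diff, among the changes: arithmetic usage differs, plus local variable names differ.
Tracing a=1, b=0: f: tmp = 1; (not (max(max(9, b), (b * a)) == (a - b))) -> true; b = -1; acc = 0; [i=1]; acc = 1; [i=2]; acc = 2; [i=3]; acc = 3; [i=4]; acc = 4; [i=5]; acc = 5; return 4 | g: tmp = 1; (not (max(max(9, b), (b * a)) == (a - b))) -> true; b = -1; acc = 0; [j=1]; acc = 1; [j=2]; acc = 2; [j=3]; acc = 3; [j=4]; acc = 4; [j=5]; acc = 5; return 4 — matching result 4.
Every one of the 42 inputs gives matching results.
verdict: equivalent


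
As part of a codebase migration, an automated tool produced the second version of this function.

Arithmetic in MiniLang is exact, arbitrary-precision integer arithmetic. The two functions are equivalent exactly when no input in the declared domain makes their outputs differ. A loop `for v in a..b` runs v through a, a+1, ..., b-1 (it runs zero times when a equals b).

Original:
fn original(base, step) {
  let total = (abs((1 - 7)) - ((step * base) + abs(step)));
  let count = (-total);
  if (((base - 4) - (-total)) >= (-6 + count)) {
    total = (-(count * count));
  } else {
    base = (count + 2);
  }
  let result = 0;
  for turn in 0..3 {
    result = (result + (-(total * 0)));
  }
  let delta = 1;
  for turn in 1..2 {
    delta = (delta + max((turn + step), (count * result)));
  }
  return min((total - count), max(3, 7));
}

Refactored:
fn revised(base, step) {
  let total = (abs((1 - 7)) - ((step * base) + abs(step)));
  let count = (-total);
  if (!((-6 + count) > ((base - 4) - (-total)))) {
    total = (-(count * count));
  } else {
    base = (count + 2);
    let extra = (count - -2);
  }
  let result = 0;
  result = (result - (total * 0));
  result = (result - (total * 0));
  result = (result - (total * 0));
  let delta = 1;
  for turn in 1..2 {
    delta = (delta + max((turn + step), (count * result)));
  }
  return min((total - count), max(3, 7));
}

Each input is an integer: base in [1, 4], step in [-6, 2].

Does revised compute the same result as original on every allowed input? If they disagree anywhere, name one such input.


Differences: local variable names differ, and loop structure differs, and boolean connective usage differs, and comparison usage differs, and arithmetic usage differs, and constant usage differs, and statement counts differ — yet all 36 inputs agree.
verdict: equivalent


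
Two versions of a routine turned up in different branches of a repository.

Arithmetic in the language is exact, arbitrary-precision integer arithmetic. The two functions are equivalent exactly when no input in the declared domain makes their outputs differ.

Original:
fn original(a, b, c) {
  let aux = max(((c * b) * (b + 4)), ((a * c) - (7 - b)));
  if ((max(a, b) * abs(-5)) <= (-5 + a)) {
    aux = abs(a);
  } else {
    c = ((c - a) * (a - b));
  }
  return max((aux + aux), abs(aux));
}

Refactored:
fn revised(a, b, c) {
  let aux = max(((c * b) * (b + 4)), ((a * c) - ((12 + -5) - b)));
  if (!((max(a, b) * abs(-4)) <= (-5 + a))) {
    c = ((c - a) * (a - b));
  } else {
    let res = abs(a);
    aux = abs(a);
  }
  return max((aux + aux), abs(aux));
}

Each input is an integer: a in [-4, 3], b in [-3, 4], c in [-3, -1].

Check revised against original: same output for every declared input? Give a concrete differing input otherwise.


There is a counterexample at a=-4, b=-2, c=-3: 8 on one side, 24 on the other.
original: aux := 12 | ((max(a, b) * abs(-5)) <= (-5 + a)): true | aux := 4 | result 8
revised: aux := 12 | (!((max(a, b) * abs(-4)) <= (-5 + a))): true | c := -2 | result 24
verdict: not equivalent; witness: a=-4, b=-2, c=-3


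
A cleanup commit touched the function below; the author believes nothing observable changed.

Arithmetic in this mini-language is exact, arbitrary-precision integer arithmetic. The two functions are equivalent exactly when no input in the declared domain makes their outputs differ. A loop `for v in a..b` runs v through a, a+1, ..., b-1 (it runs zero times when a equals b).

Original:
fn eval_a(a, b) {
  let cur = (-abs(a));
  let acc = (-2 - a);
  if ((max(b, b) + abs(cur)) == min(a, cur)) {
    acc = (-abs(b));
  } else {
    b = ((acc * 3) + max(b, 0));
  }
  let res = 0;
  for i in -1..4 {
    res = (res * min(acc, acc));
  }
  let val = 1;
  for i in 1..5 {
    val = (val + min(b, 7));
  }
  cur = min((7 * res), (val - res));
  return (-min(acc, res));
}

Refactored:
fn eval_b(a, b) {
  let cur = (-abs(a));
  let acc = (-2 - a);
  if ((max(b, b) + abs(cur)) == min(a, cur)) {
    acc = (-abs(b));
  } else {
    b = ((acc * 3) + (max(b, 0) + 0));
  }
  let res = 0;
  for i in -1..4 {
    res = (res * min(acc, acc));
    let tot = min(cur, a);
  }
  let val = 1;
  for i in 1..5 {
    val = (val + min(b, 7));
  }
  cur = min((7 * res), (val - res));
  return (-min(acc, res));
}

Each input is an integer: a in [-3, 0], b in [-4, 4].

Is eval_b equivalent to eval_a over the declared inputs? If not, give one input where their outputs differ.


Side by side, the visible changes include: local variable names differ; constant usage differs; statement counts differ; min/max/abs usage differs; arithmetic usage differs.
As a probe, take a=0, b=-3: eval_a runs cur=0, then acc=-2, then ((max(b, b) + abs(cur)) == min(a, cur)) is false, then b=-6, then res=0, then (i=-1), then res=0, then (i=0), then res=0, then (i=1), then res=0, then (i=2), then res=0, then (i=3), then res=0, then val=1, then (i=1), then val=-5, then (i=2), then val=-11, then (i=3), then val=-17, then (i=4), then val=-23, then cur=-23, then returns 2; eval_b runs cur=0, then acc=-2, then ((max(b, b) + abs(cur)) == min(a, cur)) is false, then b=-6, then res=0, then (i=-1), then res=0, then tot=0, then (i=0), then res=0, then tot=0, then (i=1), then res=0, then tot=0, then (i=2), then res=0, then tot=0, then (i=3), then res=0, then tot=0, then val=1, then (i=1), then val=-5, then (i=2), then val=-11, then (i=3), then val=-17, then (i=4), then val=-23, then cur=-23, then returns 2; both end at 2.
Every one of the 36 inputs gives matching results.
verdict: equivalent


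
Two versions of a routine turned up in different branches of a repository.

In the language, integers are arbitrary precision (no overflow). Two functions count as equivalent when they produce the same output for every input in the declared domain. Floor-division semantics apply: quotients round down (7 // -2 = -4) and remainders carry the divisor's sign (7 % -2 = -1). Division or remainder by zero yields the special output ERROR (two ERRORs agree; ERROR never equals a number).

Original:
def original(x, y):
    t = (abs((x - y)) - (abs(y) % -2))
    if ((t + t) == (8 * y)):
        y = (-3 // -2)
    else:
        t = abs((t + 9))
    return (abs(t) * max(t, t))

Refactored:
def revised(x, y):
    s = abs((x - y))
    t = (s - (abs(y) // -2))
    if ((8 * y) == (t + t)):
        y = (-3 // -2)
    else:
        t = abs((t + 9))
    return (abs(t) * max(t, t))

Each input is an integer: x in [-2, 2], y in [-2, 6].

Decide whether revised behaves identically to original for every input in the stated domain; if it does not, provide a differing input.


There is a counterexample at x=-2, y=-2: 81 on one side, 100 on the other.
original: t = 0; ((t + t) == (8 * y)) -> false; t = 9; return 81
revised: s = 0; t = 1; ((8 * y) == (t + t)) -> false; t = 10; return 100
verdict: not equivalent; witness: x=-2, y=-2


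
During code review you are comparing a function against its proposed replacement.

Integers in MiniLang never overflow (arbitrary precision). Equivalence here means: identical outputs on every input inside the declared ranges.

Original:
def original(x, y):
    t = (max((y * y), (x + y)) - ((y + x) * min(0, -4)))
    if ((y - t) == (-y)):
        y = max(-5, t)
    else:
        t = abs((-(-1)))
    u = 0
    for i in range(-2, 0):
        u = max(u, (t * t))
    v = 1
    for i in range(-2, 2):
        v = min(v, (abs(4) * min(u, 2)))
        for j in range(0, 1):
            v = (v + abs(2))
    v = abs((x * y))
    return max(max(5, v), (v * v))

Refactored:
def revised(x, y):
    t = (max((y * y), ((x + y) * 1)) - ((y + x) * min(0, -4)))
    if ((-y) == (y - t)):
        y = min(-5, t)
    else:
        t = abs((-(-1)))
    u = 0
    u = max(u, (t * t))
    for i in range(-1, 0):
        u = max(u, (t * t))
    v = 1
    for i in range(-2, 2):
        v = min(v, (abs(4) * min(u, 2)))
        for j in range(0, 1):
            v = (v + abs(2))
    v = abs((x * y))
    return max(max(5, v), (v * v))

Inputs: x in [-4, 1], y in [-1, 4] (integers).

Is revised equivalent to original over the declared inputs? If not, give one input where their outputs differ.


Try x=-2, y=2.
original: t=4, then ((y - t) == (-y)) is true, then y=4, then u=0, then (i=-2), then u=16, then (i=-1), then u=16, then v=1, then (i=-2), then v=1, then (j=0), then v=3, then (i=-1), then v=3, then (j=0), then v=5, then (i=0), then v=5, then (j=0), then v=7, then (i=1), then v=7, then (j=0), then v=9, then v=8, then returns 64
revised: t=4, then ((-y) == (y - t)) is true, then y=-5, then u=0, then u=16, then (i=-1), then u=16, then v=1, then (i=-2), then v=1, then (j=0), then v=3, then (i=-1), then v=3, then (j=0), then v=5, then (i=0), then v=5, then (j=0), then v=7, then (i=1), then v=7, then (j=0), then v=9, then v=10, then returns 100
64 != 100, so the rewrite changes behavior.
verdict: not equivalent; witness: x=-2, y=2


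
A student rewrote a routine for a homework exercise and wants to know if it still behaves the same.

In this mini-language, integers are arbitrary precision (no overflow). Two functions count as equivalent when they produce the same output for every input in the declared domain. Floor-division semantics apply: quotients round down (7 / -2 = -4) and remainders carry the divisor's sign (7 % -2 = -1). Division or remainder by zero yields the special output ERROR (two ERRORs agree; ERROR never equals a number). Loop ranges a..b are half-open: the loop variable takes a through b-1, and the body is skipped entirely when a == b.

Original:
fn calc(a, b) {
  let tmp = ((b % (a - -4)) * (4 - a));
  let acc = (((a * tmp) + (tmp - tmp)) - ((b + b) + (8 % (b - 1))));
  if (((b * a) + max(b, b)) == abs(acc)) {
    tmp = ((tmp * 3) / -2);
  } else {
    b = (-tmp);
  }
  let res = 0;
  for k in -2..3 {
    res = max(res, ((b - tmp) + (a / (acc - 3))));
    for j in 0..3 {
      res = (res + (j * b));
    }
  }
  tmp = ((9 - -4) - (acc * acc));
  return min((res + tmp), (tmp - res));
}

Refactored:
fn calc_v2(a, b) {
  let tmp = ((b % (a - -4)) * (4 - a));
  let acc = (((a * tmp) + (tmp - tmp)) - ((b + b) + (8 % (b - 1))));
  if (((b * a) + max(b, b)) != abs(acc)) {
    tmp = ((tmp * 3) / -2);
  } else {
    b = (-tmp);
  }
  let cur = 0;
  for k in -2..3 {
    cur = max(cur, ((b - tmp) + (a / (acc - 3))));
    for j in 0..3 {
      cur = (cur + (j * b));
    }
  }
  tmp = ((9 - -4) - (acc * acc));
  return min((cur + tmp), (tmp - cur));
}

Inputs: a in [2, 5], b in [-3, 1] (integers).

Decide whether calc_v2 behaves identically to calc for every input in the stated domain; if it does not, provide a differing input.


There is a counterexample at a=2, b=-3: -341 on one side, -314 on the other.
calc: tmp=6, then acc=18, then (((b * a) + max(b, b)) == abs(acc)) is false, then b=-6, then res=0, then (k=-2), then res=0, then (j=0), then res=0, then (j=1), then res=-6, then (j=2), then res=-18, then (k=-1), then res=-12, then (j=0), then res=-12, then (j=1), then res=-18, then (j=2), then res=-30, then (k=0), then res=-12, then (j=0), then res=-12, then (j=1), then res=-18, then (j=2), then res=-30, then (k=1), then res=-12, then (j=0), then res=-12, then (j=1), then res=-18, then (j=2), then res=-30, then (k=2), then res=-12, then (j=0), then res=-12, then (j=1), then res=-18, then (j=2), then res=-30, then tmp=-311, then returns -341
calc_v2: tmp=6, then acc=18, then (((b * a) + max(b, b)) != abs(acc)) is true, then tmp=-9, then cur=0, then (k=-2), then cur=6, then (j=0), then cur=6, then (j=1), then cur=3, then (j=2), then cur=-3, then (k=-1), then cur=6, then (j=0), then cur=6, then (j=1), then cur=3, then (j=2), then cur=-3, then (k=0), then cur=6, then (j=0), then cur=6, then (j=1), then cur=3, then (j=2), then cur=-3, then (k=1), then cur=6, then (j=0), then cur=6, then (j=1), then cur=3, then (j=2), then cur=-3, then (k=2), then cur=6, then (j=0), then cur=6, then (j=1), then cur=3, then (j=2), then cur=-3, then tmp=-311, then returns -314
verdict: not equivalent; witness: a=2, b=-3


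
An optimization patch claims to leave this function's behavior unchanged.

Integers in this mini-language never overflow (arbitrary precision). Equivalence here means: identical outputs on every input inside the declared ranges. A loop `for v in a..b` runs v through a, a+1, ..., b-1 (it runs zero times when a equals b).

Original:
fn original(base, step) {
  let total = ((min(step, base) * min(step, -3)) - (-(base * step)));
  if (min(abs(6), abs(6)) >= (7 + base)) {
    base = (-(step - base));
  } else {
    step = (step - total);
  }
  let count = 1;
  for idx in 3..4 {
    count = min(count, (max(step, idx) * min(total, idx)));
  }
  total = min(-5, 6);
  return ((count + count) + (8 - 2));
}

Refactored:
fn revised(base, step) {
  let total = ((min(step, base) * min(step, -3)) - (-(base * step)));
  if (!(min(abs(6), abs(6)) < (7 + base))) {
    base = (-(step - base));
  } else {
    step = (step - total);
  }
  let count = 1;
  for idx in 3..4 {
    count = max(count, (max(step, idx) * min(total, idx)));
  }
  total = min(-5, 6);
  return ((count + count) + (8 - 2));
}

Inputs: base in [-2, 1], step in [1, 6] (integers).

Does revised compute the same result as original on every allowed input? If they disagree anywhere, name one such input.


These are not equivalent — on base=-2, step=1 the outputs split (8 vs 24).
original: total = 4; (min(abs(6), abs(6)) >= (7 + base)) -> true; base = -3; count = 1; [idx=3]; count = 1; total = -5; return 8
revised: total = 4; (!(min(abs(6), abs(6)) < (7 + base))) -> true; base = -3; count = 1; [idx=3]; count = 9; total = -5; return 24
verdict: not equivalent; witness: base=-2, step=1


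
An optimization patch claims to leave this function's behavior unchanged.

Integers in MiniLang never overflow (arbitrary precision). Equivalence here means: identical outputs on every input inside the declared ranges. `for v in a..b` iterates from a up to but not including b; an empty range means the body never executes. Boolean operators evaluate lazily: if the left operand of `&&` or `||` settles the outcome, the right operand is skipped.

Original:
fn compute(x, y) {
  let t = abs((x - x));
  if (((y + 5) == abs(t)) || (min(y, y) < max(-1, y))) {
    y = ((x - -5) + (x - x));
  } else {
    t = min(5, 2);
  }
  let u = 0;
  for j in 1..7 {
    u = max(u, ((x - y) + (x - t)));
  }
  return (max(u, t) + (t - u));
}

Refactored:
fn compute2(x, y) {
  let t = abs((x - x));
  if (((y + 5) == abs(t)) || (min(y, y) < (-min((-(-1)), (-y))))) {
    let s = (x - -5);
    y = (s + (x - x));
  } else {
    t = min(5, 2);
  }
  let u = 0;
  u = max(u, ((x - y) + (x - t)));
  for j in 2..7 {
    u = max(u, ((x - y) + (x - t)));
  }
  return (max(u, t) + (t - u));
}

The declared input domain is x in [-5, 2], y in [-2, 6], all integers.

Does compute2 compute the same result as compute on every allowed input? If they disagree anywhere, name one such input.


Reading the diff, among the changes: statement counts differ; also loop structure differs; also arithmetic usage differs; also min/max/abs usage differs; also local variable names differ.
As a probe, take x=-2, y=4: compute runs t becomes 0; next (((y + 5) == abs(t)) || (min(y, y) < max(-1, y))) evaluates to false; next t becomes 2; next u becomes 0; next at j=1:; next u becomes 0; next at j=2:; next u becomes 0; next at j=3:; next u becomes 0; next at j=4:; next u becomes 0; next at j=5:; next u becomes 0; next at j=6:; next u becomes 0; next final value 4; compute2 runs t becomes 0; next (((y + 5) == abs(t)) || (min(y, y) < (-min((-(-1)), (-y))))) evaluates to false; next t becomes 2; next u becomes 0; next u becomes 0; next at j=2:; next u becomes 0; next at j=3:; next u becomes 0; next at j=4:; next u becomes 0; next at j=5:; next u becomes 0; next at j=6:; next u becomes 0; next final value 4; both end at 4.
Checked all 72 inputs in the declared domain: the outputs agree on every one.
verdict: equivalent


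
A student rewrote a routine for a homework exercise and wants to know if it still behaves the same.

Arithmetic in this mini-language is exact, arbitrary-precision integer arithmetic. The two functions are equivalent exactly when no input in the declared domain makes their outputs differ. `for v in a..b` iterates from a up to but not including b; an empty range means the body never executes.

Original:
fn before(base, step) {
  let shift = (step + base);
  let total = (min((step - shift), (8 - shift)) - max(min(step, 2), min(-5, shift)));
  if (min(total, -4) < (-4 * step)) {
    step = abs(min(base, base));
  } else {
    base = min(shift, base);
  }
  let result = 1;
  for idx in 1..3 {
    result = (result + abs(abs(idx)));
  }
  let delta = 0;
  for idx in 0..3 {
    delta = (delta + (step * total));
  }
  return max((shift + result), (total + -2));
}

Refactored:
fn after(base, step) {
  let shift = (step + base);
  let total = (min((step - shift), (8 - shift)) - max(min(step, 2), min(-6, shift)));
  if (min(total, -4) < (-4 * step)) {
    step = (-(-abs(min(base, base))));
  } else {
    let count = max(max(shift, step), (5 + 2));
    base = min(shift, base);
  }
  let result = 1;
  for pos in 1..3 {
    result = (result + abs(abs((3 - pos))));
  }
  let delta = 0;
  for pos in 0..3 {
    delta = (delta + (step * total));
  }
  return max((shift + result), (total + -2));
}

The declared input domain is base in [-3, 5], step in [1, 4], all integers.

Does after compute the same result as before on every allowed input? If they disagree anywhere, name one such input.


The one real change (`-5` became `-6`) has no effect anywhere in the declared ranges.
Spot check at base=3, step=4 — before: shift=7, then total=-5, then (min(total, -4) < (-4 * step)) is false, then base=3, then result=1, then (idx=1), then result=2, then (idx=2), then result=4, then delta=0, then (idx=0), then delta=-20, then (idx=1), then delta=-40, then (idx=2), then delta=-60, then returns 11. after: shift=7, then total=-5, then (min(total, -4) < (-4 * step)) is false, then count=7, then base=3, then result=1, then (pos=1), then result=3, then (pos=2), then result=4, then delta=0, then (pos=0), then delta=-20, then (pos=1), then delta=-40, then (pos=2), then delta=-60, then returns 11. Both give 11.
An exhaustive pass over the 36 declared inputs shows identical outputs.
verdict: equivalent
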